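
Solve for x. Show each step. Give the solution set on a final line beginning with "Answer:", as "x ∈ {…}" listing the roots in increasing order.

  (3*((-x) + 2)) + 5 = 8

Step 1. [(3*((-x) + 2)) + 5 = 8] 5 comes off first (subtract 5), so sub: 3*((-x) + 2) = 3.
Step 2. [3*((-x) + 2) = 3] 3·(inner) — divide through by 3. So div: (-x) + 2 = 1.
Step 3. [(-x) + 2 = 1] the outer +2 inverts by subtracting 2, so sub: -x = -1.
Step 4. [-x = -1] flip signs both sides ⇒ neg: x = 1.

Answer: x ∈ {1}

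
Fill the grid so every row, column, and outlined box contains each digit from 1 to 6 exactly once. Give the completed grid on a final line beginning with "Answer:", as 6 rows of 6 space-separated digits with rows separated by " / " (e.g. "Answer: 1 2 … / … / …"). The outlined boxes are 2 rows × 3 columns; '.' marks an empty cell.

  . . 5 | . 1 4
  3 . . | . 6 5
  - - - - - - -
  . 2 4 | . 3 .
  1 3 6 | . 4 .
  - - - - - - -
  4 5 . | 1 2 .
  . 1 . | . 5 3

Step 1. [r6c1∈{2,6}] box 5 places 6 nowhere but r6c1 ⇒ r6c1=6.
Step 2. [r2c4∈{2}] only 2 remains possible at r2c4, so r2c4=2.
Step 3. [r3c4∈{5,6}] 6 has one home in col 4: r3c4. So r3c4=6.
Step 4. [r6c3∈{2}] nothing but 2 survives at r6c3 ⇒ r6c3=2.
Step 5. [r3c6∈{1}] only 1 remains possible at r3c6 ⇒ r3c6=1.
Step 6. [r3c1∈{5}] r3c1 is down to just 5, so r3c1=5.
Step 7. [r4c6∈{2}] only 2 remains possible at r4c6 ⇒ r4c6=2.
Step 8. [r4c4∈{5}] r4c4's peers cover all but 5, so r4c4=5.
Step 9. [r1c1∈{2}] nothing but 2 survives at r1c1. So r1c1=2.
Step 10. [r2c2∈{4}] r2c2 has the single candidate 4, so r2c2=4.
Step 11. [r1c2∈{6}] only 6 remains possible at r1c2, so r1c2=6.
Step 12. [r2c3∈{1}] r2c3's peers cover all but 1, so r2c3=1.
Step 13. [r5c3∈{3}] only 3 remains possible at r5c3. So r5c3=3.
Step 14. [r1c4∈{3}] r1c4's peers cover all but 3, so r1c4=3.
Step 15. [r6c4∈{4}] only 4 remains possible at r6c4, so r6c4=4.
Step 16. [r5c6∈{6}] r5c6 is down to just 6. So r5c6=6.

Answer: 2 6 5 3 1 4 / 3 4 1 2 6 5 / 5 2 4 6 3 1 / 1 3 6 5 4 2 / 4 5 3 1 2 6 / 6 1 2 4 5 3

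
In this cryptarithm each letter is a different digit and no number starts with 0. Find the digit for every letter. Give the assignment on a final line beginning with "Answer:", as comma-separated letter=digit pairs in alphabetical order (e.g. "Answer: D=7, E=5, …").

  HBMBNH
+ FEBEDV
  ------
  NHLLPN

Step 1. [col 1: H + V ≡ N (mod 10)] several values work for V in column 1 (H + V ≡ N (mod 10), carry-in 0); try V=5, so V=5.
Step 2. [col 1: H + V ≡ N (mod 10)] N=6 is one option consistent with column 1 (H + V ≡ N (mod 10), carry-in 0) — take it. So N=6.
Step 3. [col 1: H + V ≡ N (mod 10)] in column 1 we have H+V≡N with carry-in 0; given V=5, N=6 and digits 5,6 already taken and all letters distinct, that pins H to 1. So H=1.
Step 4. [col 2: N + D ≡ P (mod 10)] P=9 is one option consistent with column 2 (N + D ≡ P (mod 10), carry-in 0) — take it ⇒ P=9.
Step 5. [col 2: N + D ≡ P (mod 10)] from column 2 (N=6, P=9, carry-in 0, digits 1,5,6,9 already taken and all letters distinct): D must equal 3, so D=3.
Step 6. [col 3: B + E ≡ L (mod 10)] B=2 is one option consistent with column 3 (B + E ≡ L (mod 10), carry-in 0) — take it, so B=2.
Step 7. [col 3: B + E ≡ L (mod 10)] in column 3 we have B+E≡L with carry-in 0; given B=2 and digits 1,2,3,5,6,9 already taken and all letters distinct, that pins E to 8, so E=8.
Step 8. [col 3: B + E ≡ L (mod 10)] column 3 reads B+E+carry(0)=L with B=2, E=8; with digits 1,2,3,5,6,8,9 already taken and all letters distinct, the only value for L is 0 ⇒ L=0.
Step 9. [col 4: M + B ≡ L (mod 10)] in column 4 we have M+B≡L with carry-in 1; given B=2, L=0 and digits 0,1,2,3,5,6,8,9 already taken and all letters distinct, that pins M to 7 ⇒ M=7.
Step 10. [col 6: H + F ≡ N (mod 10)] from column 6 (H=1, N=6, carry-in 1, digits 0,1,2,3,5,6,7,8,9 already taken and all letters distinct): F must equal 4, so F=4.

Answer: B=2, D=3, E=8, F=4, H=1, L=0, M=7, N=6, P=9, V=5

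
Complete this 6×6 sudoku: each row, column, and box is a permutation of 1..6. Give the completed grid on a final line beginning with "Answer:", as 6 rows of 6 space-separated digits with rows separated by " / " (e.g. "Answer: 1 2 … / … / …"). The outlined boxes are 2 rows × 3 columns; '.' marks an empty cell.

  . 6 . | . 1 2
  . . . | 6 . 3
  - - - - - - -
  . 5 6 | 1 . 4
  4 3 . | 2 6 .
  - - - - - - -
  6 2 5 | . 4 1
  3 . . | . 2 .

Step 1. [r2c1∈{1,2,5}] in col 1, 1 fits only at r2c1, so r2c1=1.
Step 2. [r2c2∈{4}] only 4 remains possible at r2c2 ⇒ r2c2=4.
Step 3. [r6c4∈{5}] nothing but 5 survives at r6c4, so r6c4=5.
Step 4. [r6c2∈{1}] r6c2 is down to just 1. So r6c2=1.
Step 5. [r2c5∈{5}] r2c5 has the single candidate 5. So r2c5=5.
Step 6. [r3c5∈{3}] r3c5 is down to just 3, so r3c5=3.
Step 7. [r6c3∈{4}] r6c3's peers cover all but 4 ⇒ r6c3=4.
Step 8. [r6c6∈{6}] nothing but 6 survives at r6c6, so r6c6=6.
Step 9. [r5c4∈{3}] r5c4 is down to just 3, so r5c4=3.
Step 10. [r4c6∈{5}] r4c6 has the single candidate 5, so r4c6=5.
Step 11. [r1c4∈{4}] nothing but 4 survives at r1c4. So r1c4=4.
Step 12. [r1c1∈{5}] only 5 remains possible at r1c1, so r1c1=5.
Step 13. [r3c1∈{2}] r3c1 is down to just 2 ⇒ r3c1=2.
Step 14. [r1c3∈{3}] r1c3 has the single candidate 3 ⇒ r1c3=3.
Step 15. [r4c3∈{1}] r4c3's peers cover all but 1 ⇒ r4c3=1.
Step 16. [r2c3∈{2}] nothing but 2 survives at r2c3 ⇒ r2c3=2.

Answer: 5 6 3 4 1 2 / 1 4 2 6 5 3 / 2 5 6 1 3 4 / 4 3 1 2 6 5 / 6 2 5 3 4 1 / 3 1 4 5 2 6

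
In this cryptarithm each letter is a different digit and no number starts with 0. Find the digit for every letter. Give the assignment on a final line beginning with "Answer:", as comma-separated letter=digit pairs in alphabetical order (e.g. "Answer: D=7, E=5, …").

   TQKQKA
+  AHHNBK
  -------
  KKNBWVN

Step 1. [col 1: A + K ≡ N (mod 10)] column 1 (A + K ≡ N (mod 10), carry-in 0) doesn't pin K yet; pick K=1 and continue. So K=1.
Step 2. [col 1: A + K ≡ N (mod 10)] column 1 (A + K ≡ N (mod 10), carry-in 0) doesn't pin N yet; pick N=9 and continue. So N=9.
Step 3. [col 1: A + K ≡ N (mod 10)] column 1: given K=1, N=9, carry-in 0, and digits 1,9 already taken and all letters distinct, A+K≡N (mod 10) forces A=8. So A=8.
Step 4. [col 2: K + B ≡ V (mod 10)] no forcing yet in column 2 (carry-in 0); V=5 is free and consistent — try it ⇒ V=5.
Step 5. [col 2: K + B ≡ V (mod 10)] from column 2 (K=1, V=5, carry-in 0, digits 1,5,8,9 already taken and all letters distinct): B must equal 4. So B=4.
Step 6. [col 3: Q + N ≡ W (mod 10)] column 3 (Q + N ≡ W (mod 10), carry-in 0) doesn't pin W yet; pick W=6 and continue ⇒ W=6.
Step 7. [col 3: Q + N ≡ W (mod 10)] in column 3 we have Q+N≡W with carry-in 0; given N=9, W=6 and digits 1,4,5,6,8,9 already taken and all letters distinct, that pins Q to 7 ⇒ Q=7.
Step 8. [col 4: K + H ≡ B (mod 10)] from column 4 (K=1, B=4, carry-in 1, digits 1,4,5,6,7,8,9 already taken and all letters distinct): H must equal 2. So H=2.
Step 9. [col 6: T + A ≡ K (mod 10)] from column 6 (A=8, K=1, carry-in 0, digits 1,2,4,5,6,7,8,9 already taken and all letters distinct): T must equal 3, so T=3.

Answer: A=8, B=4, H=2, K=1, N=9, Q=7, T=3, V=5, W=6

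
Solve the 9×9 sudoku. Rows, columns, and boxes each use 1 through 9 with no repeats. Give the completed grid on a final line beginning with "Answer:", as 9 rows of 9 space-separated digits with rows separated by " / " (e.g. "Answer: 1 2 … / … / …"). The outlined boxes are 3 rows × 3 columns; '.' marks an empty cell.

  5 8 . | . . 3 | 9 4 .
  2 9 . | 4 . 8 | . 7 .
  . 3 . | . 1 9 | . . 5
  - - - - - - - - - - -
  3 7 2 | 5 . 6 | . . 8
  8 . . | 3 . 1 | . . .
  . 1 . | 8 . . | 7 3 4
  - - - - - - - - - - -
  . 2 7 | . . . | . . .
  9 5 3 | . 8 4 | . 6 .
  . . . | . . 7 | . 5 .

Step 1. [r6c1∈{6}] r6c1's peers cover all but 6 ⇒ r6c1=6.
Step 2. [r4c7∈{1}] r4c7 is down to just 1. So r4c7=1.
Step 3. [r7c8∈{1,8,9}] col 8 places 1 nowhere but r7c8 ⇒ r7c8=1.
Step 4. [r8c7∈{2}] r8c7's peers cover all but 2. So r8c7=2.
Step 5. [r7c1∈{4}] only 4 remains possible at r7c1, so r7c1=4.
Step 6. [r5c5∈{2,4,7,9}] in row 5, 7 fits only at r5c5, so r5c5=7.
Step 7. [r9c3∈{1,6,8}] across col 3, 8 lands solely at r9c3 ⇒ r9c3=8.
Step 8. [r4c8∈{9}] r4c8 is down to just 9, so r4c8=9.
Step 9. [r6c5∈{2,9}] across box 5, 9 lands solely at r6c5. So r6c5=9.
Step 10. [r1c4∈{2,6,7}] row 1 places 7 nowhere but r1c4 ⇒ r1c4=7.
Step 11. [r5c7∈{5,6}] 5 has one home in col 7: r5c7. So r5c7=5.
Step 12. [r5c9∈{2,6}] in row 5, 6 fits only at r5c9. So r5c9=6.
Step 13. [r1c9∈{1,2}] r1c9 is the only open cell in col 9 admitting 2 ⇒ r1c9=2.
Step 14. [r1c5∈{6}] r1c5 is down to just 6, so r1c5=6.
Step 15. [r7c4∈{6,9}] across row 7, 6 lands solely at r7c4, so r7c4=6.
Step 16. [r9c4∈{1,2,9}] r9c4 is the only open cell in col 4 admitting 9. So r9c4=9.
Step 17. [r9c9∈{3}] r9c9 has the single candidate 3, so r9c9=3.
Step 18. [r3c3∈{4,6}] in row 3, 4 fits only at r3c3. So r3c3=4.
Step 19. [r3c7∈{6,8}] 6 has one home in row 3: r3c7, so r3c7=6.
Step 20. [r7c5∈{3,5}] 3 has one home in row 7: r7c5 ⇒ r7c5=3.
Step 21. [r2c9∈{1}] r2c9 has the single candidate 1, so r2c9=1.
Step 22. [r4c5∈{4}] only 4 remains possible at r4c5, so r4c5=4.
Step 23. [r6c6∈{2}] only 2 remains possible at r6c6. So r6c6=2.
Step 24. [r5c3∈{9}] r5c3 has the single candidate 9 ⇒ r5c3=9.
Step 25. [r7c7∈{8}] r7c7 has the single candidate 8. So r7c7=8.
Step 26. [r9c1∈{1}] nothing but 1 survives at r9c1 ⇒ r9c1=1.
Step 27. [r3c8∈{8}] nothing but 8 survives at r3c8, so r3c8=8.
Step 28. [r5c8∈{2}] r5c8 has the single candidate 2 ⇒ r5c8=2.
Step 29. [r8c4∈{1}] nothing but 1 survives at r8c4, so r8c4=1.
Step 30. [r9c2∈{6}] only 6 remains possible at r9c2 ⇒ r9c2=6.
Step 31. [r2c5∈{5}] only 5 remains possible at r2c5 ⇒ r2c5=5.
Step 32. [r3c1∈{7}] nothing but 7 survives at r3c1, so r3c1=7.
Step 33. [r9c5∈{2}] nothing but 2 survives at r9c5, so r9c5=2.
Step 34. [r6c3∈{5}] r6c3's peers cover all but 5 ⇒ r6c3=5.
Step 35. [r8c9∈{7}] only 7 remains possible at r8c9. So r8c9=7.
Step 36. [r5c2∈{4}] r5c2 is down to just 4 ⇒ r5c2=4.
Step 37. [r2c3∈{6}] r2c3 has the single candidate 6. So r2c3=6.
Step 38. [r9c7∈{4}] r9c7 is down to just 4 ⇒ r9c7=4.
Step 39. [r7c6∈{5}] r7c6 is down to just 5. So r7c6=5.
Step 40. [r3c4∈{2}] nothing but 2 survives at r3c4 ⇒ r3c4=2.
Step 41. [r7c9∈{9}] only 9 remains possible at r7c9, so r7c9=9.
Step 42. [r2c7∈{3}] r2c7 is down to just 3. So r2c7=3.
Step 43. [r1c3∈{1}] r1c3's peers cover all but 1. So r1c3=1.

Answer: 5 8 1 7 6 3 9 4 2 / 2 9 6 4 5 8 3 7 1 / 7 3 4 2 1 9 6 8 5 / 3 7 2 5 4 6 1 9 8 / 8 4 9 3 7 1 5 2 6 / 6 1 5 8 9 2 7 3 4 / 4 2 7 6 3 5 8 1 9 / 9 5 3 1 8 4 2 6 7 / 1 6 8 9 2 7 4 5 3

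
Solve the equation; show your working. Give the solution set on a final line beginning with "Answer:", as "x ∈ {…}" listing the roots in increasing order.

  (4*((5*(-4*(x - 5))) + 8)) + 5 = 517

Step 1. [(4*((5*(-4*(x - 5))) + 8)) + 5 = 517] subtract 5: x sits inside (… + 5), so sub: 4*((5*(-4*(x - 5))) + 8) = 512.
Step 2. [4*((5*(-4*(x - 5))) + 8) = 512] 4 out front; divide by 4, so div: (5*(-4*(x - 5))) + 8 = 128.
Step 3. [(5*(-4*(x - 5))) + 8 = 128] the outer +8 inverts by subtracting 8 ⇒ sub: 5*(-4*(x - 5)) = 120.
Step 4. [5*(-4*(x - 5)) = 120] LHS = 5·(…); ÷5 both sides ⇒ div: -4*(x - 5) = 24.
Step 5. [-4*(x - 5) = 24] -4 out front; divide by -4 ⇒ div: x - 5 = -6.
Step 6. [x - 5 = -6] the outer -5 inverts by adding 5, so sub: x = -1.

Answer: x ∈ {-1}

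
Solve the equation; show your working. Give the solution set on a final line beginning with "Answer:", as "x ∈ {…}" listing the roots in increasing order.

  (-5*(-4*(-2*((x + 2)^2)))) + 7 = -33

Step 1. [(-5*(-4*(-2*((x + 2)^2)))) + 7 = -33] +7 is outermost — subtract 7 both sides. So sub: -5*(-4*(-2*((x + 2)^2))) = -40.
Step 2. [-5*(-4*(-2*((x + 2)^2))) = -40] -5·(inner) — divide through by -5, so div: -4*(-2*((x + 2)^2)) = 8.
Step 3. [-4*(-2*((x + 2)^2)) = 8] leading coefficient -4: divide by -4, so div: -2*((x + 2)^2) = -2.
Step 4. [-2*((x + 2)^2) = -2] divide by the outer -2. So div: (x + 2)^2 = 1.
Step 5. [(x + 2)^2 = 1] LHS squared, RHS 1 ≥ 0: apply √ (±), so sqrt: x + 2 = 1 or -1.
Step 6. [x + 2 = 1 or -1] subtract 2: x sits inside (… + 2), so sub: x = -1 or -3.

Answer: x ∈ {-3, -1}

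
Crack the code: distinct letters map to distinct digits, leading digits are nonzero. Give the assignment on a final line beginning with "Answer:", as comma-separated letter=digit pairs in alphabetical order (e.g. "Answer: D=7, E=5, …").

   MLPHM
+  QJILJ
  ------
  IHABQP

Step 1. [I] I is the leading digit of a 6-digit sum of two 5-digit numbers; the final carry is exactly 1 ⇒ I=1.
Step 2. [col 1: M + J ≡ P (mod 10)] several values work for P in column 1 (M + J ≡ P (mod 10), carry-in 0); try P=9 ⇒ P=9.
Step 3. [col 1: M + J ≡ P (mod 10)] J=2 is one option consistent with column 1 (M + J ≡ P (mod 10), carry-in 0) — take it ⇒ J=2.
Step 4. [col 1: M + J ≡ P (mod 10)] column 1 reads M+J+carry(0)=P with J=2, P=9; with digits 1,2,9 already taken and all letters distinct, the only value for M is 7, so M=7.
Step 5. [col 2: H + L ≡ Q (mod 10)] no forcing yet in column 2 (carry-in 0); Q=8 is free and consistent — try it ⇒ Q=8.
Step 6. [col 2: H + L ≡ Q (mod 10)] column 2 (H + L ≡ Q (mod 10), carry-in 0) doesn't pin L yet; pick L=3 and continue. So L=3.
Step 7. [col 2: H + L ≡ Q (mod 10)] column 2 reads H+L+carry(0)=Q with L=3, Q=8; with digits 1,2,3,7,8,9 already taken and all letters distinct, the only value for H is 5. So H=5.
Step 8. [col 3: P + I ≡ B (mod 10)] from column 3 (P=9, I=1, carry-in 0, digits 1,2,3,5,7,8,9 already taken and all letters distinct): B must equal 0, so B=0.
Step 9. [col 4: L + J ≡ A (mod 10)] from column 4 (L=3, J=2, carry-in 1, digits 0,1,2,3,5,7,8,9 already taken and all letters distinct): A must equal 6, so A=6.

Answer: A=6, B=0, H=5, I=1, J=2, L=3, M=7, P=9, Q=8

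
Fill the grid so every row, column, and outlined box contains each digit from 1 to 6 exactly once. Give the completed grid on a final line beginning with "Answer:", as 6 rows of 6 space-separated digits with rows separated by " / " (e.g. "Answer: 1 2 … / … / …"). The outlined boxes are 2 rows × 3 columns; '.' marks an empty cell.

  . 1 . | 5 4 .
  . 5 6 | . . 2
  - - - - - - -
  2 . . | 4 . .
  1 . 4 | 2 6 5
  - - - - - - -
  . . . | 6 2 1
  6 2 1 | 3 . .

Step 1. [r3c6∈{3}] only 3 remains possible at r3c6. So r3c6=3.
Step 2. [r5c1∈{3,4,5}] r5c1 is the only open cell in col 1 admitting 5. So r5c1=5.
Step 3. [r1c1∈{3}] r1c1's peers cover all but 3 ⇒ r1c1=3.
Step 4. [r2c4∈{1}] r2c4 has the single candidate 1. So r2c4=1.
Step 5. [r5c2∈{3,4}] row 5 places 4 nowhere but r5c2 ⇒ r5c2=4.
Step 6. [r6c6∈{4}] r6c6 has the single candidate 4 ⇒ r6c6=4.
Step 7. [r6c5∈{5}] r6c5 is down to just 5 ⇒ r6c5=5.
Step 8. [r3c5∈{1}] nothing but 1 survives at r3c5 ⇒ r3c5=1.
Step 9. [r1c3∈{2}] r1c3 has the single candidate 2. So r1c3=2.
Step 10. [r3c2∈{6}] only 6 remains possible at r3c2 ⇒ r3c2=6.
Step 11. [r3c3∈{5}] r3c3 is down to just 5, so r3c3=5.
Step 12. [r5c3∈{3}] only 3 remains possible at r5c3. So r5c3=3.
Step 13. [r2c1∈{4}] nothing but 4 survives at r2c1. So r2c1=4.
Step 14. [r1c6∈{6}] r1c6 is down to just 6, so r1c6=6.
Step 15. [r4c2∈{3}] r4c2's peers cover all but 3 ⇒ r4c2=3.
Step 16. [r2c5∈{3}] r2c5 has the single candidate 3 ⇒ r2c5=3.

Answer: 3 1 2 5 4 6 / 4 5 6 1 3 2 / 2 6 5 4 1 3 / 1 3 4 2 6 5 / 5 4 3 6 2 1 / 6 2 1 3 5 4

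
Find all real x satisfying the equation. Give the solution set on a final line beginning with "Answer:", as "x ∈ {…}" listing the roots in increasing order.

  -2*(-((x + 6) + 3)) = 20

Step 1. [-2*(-((x + 6) + 3)) = 20] -2·(inner) — divide through by -2. So div: -((x + 6) + 3) = -10.
Step 2. [-((x + 6) + 3) = -10] flip signs both sides, so neg: (x + 6) + 3 = 10.
Step 3. [(x + 6) + 3 = 10] subtract 3: x sits inside (… + 3) ⇒ sub: x + 6 = 7.
Step 4. [x + 6 = 7] peel the +6: subtract 6 from each side. So sub: x = 1.

Answer: x ∈ {1}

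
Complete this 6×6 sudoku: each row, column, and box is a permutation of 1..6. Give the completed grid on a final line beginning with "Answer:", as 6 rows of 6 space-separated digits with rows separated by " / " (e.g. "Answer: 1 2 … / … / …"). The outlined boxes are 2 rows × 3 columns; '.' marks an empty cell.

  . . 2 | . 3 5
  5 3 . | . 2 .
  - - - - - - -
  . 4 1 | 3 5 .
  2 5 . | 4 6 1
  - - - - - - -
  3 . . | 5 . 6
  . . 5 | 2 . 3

Step 1. [r2c3∈{4,6}] r2c3 is the only open cell in col 3 admitting 6 ⇒ r2c3=6.
Step 2. [r1c2∈{1}] r1c2 has the single candidate 1 ⇒ r1c2=1.
Step 3. [r6c1∈{1,4,6}] col 1 places 1 nowhere but r6c1, so r6c1=1.
Step 4. [r5c3∈{4}] r5c3 has the single candidate 4, so r5c3=4.
Step 5. [r3c1∈{6}] nothing but 6 survives at r3c1, so r3c1=6.
Step 6. [r5c5∈{1}] r5c5 has the single candidate 1, so r5c5=1.
Step 7. [r1c4∈{6}] r1c4 is down to just 6, so r1c4=6.
Step 8. [r4c3∈{3}] r4c3 has the single candidate 3, so r4c3=3.
Step 9. [r2c4∈{1}] only 1 remains possible at r2c4 ⇒ r2c4=1.
Step 10. [r3c6∈{2}] r3c6 is down to just 2, so r3c6=2.
Step 11. [r6c5∈{4}] r6c5 has the single candidate 4, so r6c5=4.
Step 12. [r1c1∈{4}] r1c1 has the single candidate 4 ⇒ r1c1=4.
Step 13. [r5c2∈{2}] only 2 remains possible at r5c2. So r5c2=2.
Step 14. [r2c6∈{4}] nothing but 4 survives at r2c6, so r2c6=4.
Step 15. [r6c2∈{6}] only 6 remains possible at r6c2, so r6c2=6.

Answer: 4 1 2 6 3 5 / 5 3 6 1 2 4 / 6 4 1 3 5 2 / 2 5 3 4 6 1 / 3 2 4 5 1 6 / 1 6 5 2 4 3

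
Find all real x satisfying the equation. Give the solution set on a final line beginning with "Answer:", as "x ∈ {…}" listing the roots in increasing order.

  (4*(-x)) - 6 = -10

Step 1. [(4*(-x)) - 6 = -10] peel the -6: add 6 from each side, so sub: 4*(-x) = -4.
Step 2. [4*(-x) = -4] 4 out front; divide by 4, so div: -x = -1.
Step 3. [-x = -1] flip signs both sides. So neg: x = 1.

Answer: x ∈ {1}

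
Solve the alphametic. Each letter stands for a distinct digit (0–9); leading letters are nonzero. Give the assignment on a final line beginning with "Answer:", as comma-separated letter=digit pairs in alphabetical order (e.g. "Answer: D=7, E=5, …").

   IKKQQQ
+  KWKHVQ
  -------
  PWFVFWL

Step 1. [col 1: Q + Q ≡ L (mod 10)] column 1 (Q + Q ≡ L (mod 10), carry-in 0) doesn't pin Q yet; pick Q=5 and continue. So Q=5.
Step 2. [P] the sum has 7 digits but both addends have 6; that extra leading digit P is the final carry, namely 1, so P=1.
Step 3. [col 1: Q + Q ≡ L (mod 10)] column 1 reads Q+Q+carry(0)=L with Q=5; with digits 1,5 already taken and all letters distinct, the only value for L is 0, so L=0.
Step 4. [col 2: Q + V ≡ W (mod 10)] V=7 is one option consistent with column 2 (Q + V ≡ W (mod 10), carry-in 1) — take it, so V=7.
Step 5. [col 2: Q + V ≡ W (mod 10)] column 2 reads Q+V+carry(1)=W with Q=5, V=7; with digits 0,1,5,7 already taken and all letters distinct, the only value for W is 3. So W=3.
Step 6. [col 3: Q + H ≡ F (mod 10)] column 3 (Q + H ≡ F (mod 10), carry-in 1) doesn't pin F yet; pick F=2 and continue ⇒ F=2.
Step 7. [col 3: Q + H ≡ F (mod 10)] column 3: given Q=5, F=2, carry-in 1, and digits 0,1,2,3,5,7 already taken and all letters distinct, Q+H≡F (mod 10) forces H=6 ⇒ H=6.
Step 8. [col 4: K + K ≡ V (mod 10)] column 4 reads K+K+carry(1)=V with V=7; with digits 0,1,2,3,5,6,7 already taken and all letters distinct, the only value for K is 8, so K=8.
Step 9. [col 6: I + K ≡ W (mod 10)] column 6: given K=8, W=3, carry-in 1, and digits 0,1,2,3,5,6,7,8 already taken and all letters distinct, I+K≡W (mod 10) forces I=4. So I=4.

Answer: F=2, H=6, I=4, K=8, L=0, P=1, Q=5, V=7, W=3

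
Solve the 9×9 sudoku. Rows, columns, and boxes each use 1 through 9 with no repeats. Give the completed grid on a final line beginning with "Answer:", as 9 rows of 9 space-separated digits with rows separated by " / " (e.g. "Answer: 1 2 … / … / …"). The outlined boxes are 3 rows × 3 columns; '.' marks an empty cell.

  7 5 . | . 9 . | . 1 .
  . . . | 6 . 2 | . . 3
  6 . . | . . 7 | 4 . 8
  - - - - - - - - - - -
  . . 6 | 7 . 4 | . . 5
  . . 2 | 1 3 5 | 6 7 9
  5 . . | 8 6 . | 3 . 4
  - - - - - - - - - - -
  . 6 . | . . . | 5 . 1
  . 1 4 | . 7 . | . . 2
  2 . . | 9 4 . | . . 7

Step 1. [r9c7∈{8}] nothing but 8 survives at r9c7 ⇒ r9c7=8.
Step 2. [r9c2∈{3}] r9c2 is down to just 3. So r9c2=3.
Step 3. [r6c3∈{1,7,9}] across row 6, 1 lands solely at r6c3. So r6c3=1.
Step 4. [r2c1∈{1,4,8,9}] in col 1, 1 fits only at r2c1 ⇒ r2c1=1.
Step 5. [r8c7∈{9}] nothing but 9 survives at r8c7, so r8c7=9.
Step 6. [r8c1∈{8}] only 8 remains possible at r8c1. So r8c1=8.
Step 7. [r6c8∈{2}] only 2 remains possible at r6c8 ⇒ r6c8=2.
Step 8. [r5c2∈{4,8}] r5c2 is the only open cell in row 5 admitting 8. So r5c2=8.
Step 9. [r4c2∈{9}] only 9 remains possible at r4c2 ⇒ r4c2=9.
Step 10. [r7c4∈{2,3}] in col 4, 2 fits only at r7c4 ⇒ r7c4=2.
Step 11. [r9c8∈{6}] r9c8 has the single candidate 6, so r9c8=6.
Step 12. [r8c8∈{3}] r8c8 is down to just 3 ⇒ r8c8=3.
Step 13. [r7c6∈{3,8}] across row 7, 3 lands solely at r7c6 ⇒ r7c6=3.
Step 14. [r1c6∈{8}] only 8 remains possible at r1c6 ⇒ r1c6=8.
Step 15. [r2c5∈{5}] r2c5 is down to just 5 ⇒ r2c5=5.
Step 16. [r3c4∈{3}] nothing but 3 survives at r3c4. So r3c4=3.
Step 17. [r3c3∈{9}] r3c3's peers cover all but 9 ⇒ r3c3=9.
Step 18. [r9c6∈{1}] r9c6 is down to just 1, so r9c6=1.
Step 19. [r2c8∈{9}] r2c8's peers cover all but 9 ⇒ r2c8=9.
Step 20. [r7c1∈{9}] r7c1 has the single candidate 9. So r7c1=9.
Step 21. [r9c3∈{5}] r9c3 is down to just 5, so r9c3=5.
Step 22. [r8c4∈{5}] r8c4 has the single candidate 5, so r8c4=5.
Step 23. [r4c5∈{2}] r4c5 is down to just 2. So r4c5=2.
Step 24. [r2c2∈{4}] r2c2's peers cover all but 4. So r2c2=4.
Step 25. [r6c2∈{7}] only 7 remains possible at r6c2 ⇒ r6c2=7.
Step 26. [r1c7∈{2}] only 2 remains possible at r1c7, so r1c7=2.
Step 27. [r1c4∈{4}] nothing but 4 survives at r1c4, so r1c4=4.
Step 28. [r4c7∈{1}] r4c7 is down to just 1. So r4c7=1.
Step 29. [r2c3∈{8}] nothing but 8 survives at r2c3, so r2c3=8.
Step 30. [r5c1∈{4}] r5c1 is down to just 4 ⇒ r5c1=4.
Step 31. [r1c3∈{3}] nothing but 3 survives at r1c3, so r1c3=3.
Step 32. [r3c8∈{5}] r3c8 is down to just 5, so r3c8=5.
Step 33. [r4c8∈{8}] r4c8 is down to just 8, so r4c8=8.
Step 34. [r1c9∈{6}] r1c9 has the single candidate 6 ⇒ r1c9=6.
Step 35. [r7c5∈{8}] r7c5 is down to just 8 ⇒ r7c5=8.
Step 36. [r8c6∈{6}] r8c6 has the single candidate 6 ⇒ r8c6=6.
Step 37. [r7c3∈{7}] r7c3 is down to just 7. So r7c3=7.
Step 38. [r2c7∈{7}] nothing but 7 survives at r2c7. So r2c7=7.
Step 39. [r7c8∈{4}] only 4 remains possible at r7c8 ⇒ r7c8=4.
Step 40. [r6c6∈{9}] nothing but 9 survives at r6c6. So r6c6=9.
Step 41. [r3c5∈{1}] r3c5 is down to just 1. So r3c5=1.
Step 42. [r3c2∈{2}] nothing but 2 survives at r3c2. So r3c2=2.
Step 43. [r4c1∈{3}] r4c1 has the single candidate 3 ⇒ r4c1=3.

Answer: 7 5 3 4 9 8 2 1 6 / 1 4 8 6 5 2 7 9 3 / 6 2 9 3 1 7 4 5 8 / 3 9 6 7 2 4 1 8 5 / 4 8 2 1 3 5 6 7 9 / 5 7 1 8 6 9 3 2 4 / 9 6 7 2 8 3 5 4 1 / 8 1 4 5 7 6 9 3 2 / 2 3 5 9 4 1 8 6 7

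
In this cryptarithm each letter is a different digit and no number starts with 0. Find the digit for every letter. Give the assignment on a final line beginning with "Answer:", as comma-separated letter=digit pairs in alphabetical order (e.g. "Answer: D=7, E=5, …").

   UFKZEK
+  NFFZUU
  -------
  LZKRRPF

Step 1. [col 1: K + U ≡ F (mod 10)] no forcing yet in column 1 (carry-in 0); F=2 is free and consistent — try it. So F=2.
Step 2. [col 1: K + U ≡ F (mod 10)] several values work for K in column 1 (K + U ≡ F (mod 10), carry-in 0); try K=4 ⇒ K=4.
Step 3. [col 1: K + U ≡ F (mod 10)] column 1: given K=4, F=2, carry-in 0, and digits 2,4 already taken and all letters distinct, K+U≡F (mod 10) forces U=8, so U=8.
Step 4. [col 2: E + U ≡ P (mod 10)] column 2 (E + U ≡ P (mod 10), carry-in 1) doesn't pin E yet; pick E=0 and continue. So E=0.
Step 5. [col 2: E + U ≡ P (mod 10)] in column 2 we have E+U≡P with carry-in 1; given E=0, U=8 and digits 0,2,4,8 already taken and all letters distinct, that pins P to 9, so P=9.
Step 6. [L] adding two 6-digit numbers gives at most 6+1 digits, and here it does — L is that final carry and must be 1, so L=1.
Step 7. [col 3: Z + Z ≡ R (mod 10)] from column 3 (nothing yet, carry-in 0, digits 0,1,2,4,8,9 already taken and all letters distinct): R must equal 6. So R=6.
Step 8. [col 3: Z + Z ≡ R (mod 10)] from column 3 (R=6, carry-in 0, digits 0,1,2,4,6,8,9 already taken and all letters distinct): Z must equal 3, so Z=3.
Step 9. [col 6: U + N ≡ Z (mod 10)] from column 6 (U=8, Z=3, carry-in 0, digits 0,1,2,3,4,6,8,9 already taken and all letters distinct): N must equal 5 ⇒ N=5.

Answer: E=0, F=2, K=4, L=1, N=5, P=9, R=6, U=8, Z=3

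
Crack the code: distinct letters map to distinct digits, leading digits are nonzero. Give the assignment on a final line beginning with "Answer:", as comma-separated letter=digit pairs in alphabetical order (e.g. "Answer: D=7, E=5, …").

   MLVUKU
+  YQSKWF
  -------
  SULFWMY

Step 1. [col 1: U + F ≡ Y (mod 10)] several values work for F in column 1 (U + F ≡ Y (mod 10), carry-in 0); try F=7 ⇒ F=7.
Step 2. [col 1: U + F ≡ Y (mod 10)] no forcing yet in column 1 (carry-in 0); Y=9 is free and consistent — try it, so Y=9.
Step 3. [col 1: U + F ≡ Y (mod 10)] column 1 reads U+F+carry(0)=Y with F=7, Y=9; with digits 7,9 already taken and all letters distinct, the only value for U is 2. So U=2.
Step 4. [col 2: K + W ≡ M (mod 10)] W=8 is one option consistent with column 2 (K + W ≡ M (mod 10), carry-in 0) — take it ⇒ W=8.
Step 5. [col 2: K + W ≡ M (mod 10)] several values work for M in column 2 (K + W ≡ M (mod 10), carry-in 0); try M=3. So M=3.
Step 6. [col 2: K + W ≡ M (mod 10)] column 2 reads K+W+carry(0)=M with W=8, M=3; with digits 2,3,7,8,9 already taken and all letters distinct, the only value for K is 5, so K=5.
Step 7. [col 4: V + S ≡ F (mod 10)] V=6 is one option consistent with column 4 (V + S ≡ F (mod 10), carry-in 0) — take it, so V=6.
Step 8. [col 4: V + S ≡ F (mod 10)] column 4 reads V+S+carry(0)=F with V=6, F=7; with digits 2,3,5,6,7,8,9 already taken and all letters distinct, the only value for S is 1, so S=1.
Step 9. [col 5: L + Q ≡ L (mod 10)] in column 5 we have L+Q≡L with carry-in 0; given nothing yet and digits 1,2,3,5,6,7,8,9 already taken and all letters distinct, that pins L to 4, so L=4.
Step 10. [col 5: L + Q ≡ L (mod 10)] column 5 reads L+Q+carry(0)=L with L=4; with digits 1,2,3,4,5,6,7,8,9 already taken and all letters distinct, the only value for Q is 0 ⇒ Q=0.

Answer: F=7, K=5, L=4, M=3, Q=0, S=1, U=2, V=6, W=8, Y=9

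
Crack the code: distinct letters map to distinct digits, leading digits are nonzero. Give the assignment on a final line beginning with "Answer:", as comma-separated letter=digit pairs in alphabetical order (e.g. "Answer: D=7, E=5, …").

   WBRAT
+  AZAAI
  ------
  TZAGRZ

Step 1. [col 1: T + I ≡ Z (mod 10)] Z=6 is one option consistent with column 1 (T + I ≡ Z (mod 10), carry-in 0) — take it, so Z=6.
Step 2. [col 1: T + I ≡ Z (mod 10)] several values work for I in column 1 (T + I ≡ Z (mod 10), carry-in 0); try I=5. So I=5.
Step 3. [col 1: T + I ≡ Z (mod 10)] in column 1 we have T+I≡Z with carry-in 0; given I=5, Z=6 and digits 5,6 already taken and all letters distinct, that pins T to 1 ⇒ T=1.
Step 4. [col 2: A + A ≡ R (mod 10)] no forcing yet in column 2 (carry-in 0); A=7 is free and consistent — try it, so A=7.
Step 5. [col 2: A + A ≡ R (mod 10)] column 2: given A=7, carry-in 0, and digits 1,5,6,7 already taken and all letters distinct, A+A≡R (mod 10) forces R=4, so R=4.
Step 6. [col 3: R + A ≡ G (mod 10)] from column 3 (R=4, A=7, carry-in 1, digits 1,4,5,6,7 already taken and all letters distinct): G must equal 2 ⇒ G=2.
Step 7. [col 4: B + Z ≡ A (mod 10)] from column 4 (Z=6, A=7, carry-in 1, digits 1,2,4,5,6,7 already taken and all letters distinct): B must equal 0 ⇒ B=0.
Step 8. [col 5: W + A ≡ Z (mod 10)] column 5: given A=7, Z=6, carry-in 0, and digits 0,1,2,4,5,6,7 already taken and all letters distinct, W+A≡Z (mod 10) forces W=9 ⇒ W=9.

Answer: A=7, B=0, G=2, I=5, R=4, T=1, W=9, Z=6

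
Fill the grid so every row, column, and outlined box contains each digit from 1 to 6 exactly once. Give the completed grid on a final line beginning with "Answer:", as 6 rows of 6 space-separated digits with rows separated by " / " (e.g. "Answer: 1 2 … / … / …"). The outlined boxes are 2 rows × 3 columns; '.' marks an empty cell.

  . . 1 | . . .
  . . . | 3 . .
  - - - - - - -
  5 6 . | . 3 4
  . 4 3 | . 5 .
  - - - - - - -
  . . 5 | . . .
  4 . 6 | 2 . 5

Step 1. [r4c6∈{1,2,6}] across box 4, 2 lands solely at r4c6, so r4c6=2.
Step 2. [r1c6∈{6}] only 6 remains possible at r1c6, so r1c6=6.
Step 3. [r6c5∈{1}] r6c5 is down to just 1. So r6c5=1.
Step 4. [r6c2∈{3}] r6c2 has the single candidate 3. So r6c2=3.
Step 5. [r4c1∈{1}] r4c1's peers cover all but 1 ⇒ r4c1=1.
Step 6. [r5c1∈{2}] nothing but 2 survives at r5c1. So r5c1=2.
Step 7. [r2c3∈{2,4}] in col 3, 4 fits only at r2c3. So r2c3=4.
Step 8. [r2c2∈{2,5}] 5 has one home in row 2: r2c2 ⇒ r2c2=5.
Step 9. [r5c5∈{4,6}] col 5 places 6 nowhere but r5c5. So r5c5=6.
Step 10. [r1c5∈{2,4}] 4 has one home in col 5: r1c5. So r1c5=4.
Step 11. [r2c1∈{6}] only 6 remains possible at r2c1 ⇒ r2c1=6.
Step 12. [r5c2∈{1}] r5c2's peers cover all but 1 ⇒ r5c2=1.
Step 13. [r5c4∈{4}] r5c4 has the single candidate 4 ⇒ r5c4=4.
Step 14. [r2c5∈{2}] only 2 remains possible at r2c5, so r2c5=2.
Step 15. [r4c4∈{6}] nothing but 6 survives at r4c4. So r4c4=6.
Step 16. [r1c2∈{2}] only 2 remains possible at r1c2 ⇒ r1c2=2.
Step 17. [r5c6∈{3}] only 3 remains possible at r5c6. So r5c6=3.
Step 18. [r2c6∈{1}] r2c6 has the single candidate 1, so r2c6=1.
Step 19. [r3c3∈{2}] r3c3 is down to just 2. So r3c3=2.
Step 20. [r1c1∈{3}] r1c1 has the single candidate 3, so r1c1=3.
Step 21. [r3c4∈{1}] r3c4's peers cover all but 1, so r3c4=1.
Step 22. [r1c4∈{5}] r1c4's peers cover all but 5, so r1c4=5.

Answer: 3 2 1 5 4 6 / 6 5 4 3 2 1 / 5 6 2 1 3 4 / 1 4 3 6 5 2 / 2 1 5 4 6 3 / 4 3 6 2 1 5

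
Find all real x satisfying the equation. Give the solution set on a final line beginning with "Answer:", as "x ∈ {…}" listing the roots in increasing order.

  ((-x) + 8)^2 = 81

Step 1. [((-x) + 8)^2 = 81] 81 ≥ 0, LHS is (·)² — take ±√ ⇒ sqrt: (-x) + 8 = 9 or -9.
Step 2. [(-x) + 8 = 9 or -9] 8 comes off first (subtract 8). So sub: -x = 1 or -17.
Step 3. [-x = 1 or -17] LHS negated; negate both sides ⇒ neg: x = -1 or 17.

Answer: x ∈ {-1, 17}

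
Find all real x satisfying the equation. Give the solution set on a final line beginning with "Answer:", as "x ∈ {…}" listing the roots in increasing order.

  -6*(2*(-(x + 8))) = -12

Step 1. [-6*(2*(-(x + 8))) = -12] divide by the outer -6 ⇒ div: 2*(-(x + 8)) = 2.
Step 2. [2*(-(x + 8)) = 2] 2 out front; divide by 2 ⇒ div: -(x + 8) = 1.
Step 3. [-(x + 8) = 1] flip signs both sides ⇒ neg: x + 8 = -1.
Step 4. [x + 8 = -1] subtract 8: x sits inside (… + 8), so sub: x = -9.

Answer: x ∈ {-9}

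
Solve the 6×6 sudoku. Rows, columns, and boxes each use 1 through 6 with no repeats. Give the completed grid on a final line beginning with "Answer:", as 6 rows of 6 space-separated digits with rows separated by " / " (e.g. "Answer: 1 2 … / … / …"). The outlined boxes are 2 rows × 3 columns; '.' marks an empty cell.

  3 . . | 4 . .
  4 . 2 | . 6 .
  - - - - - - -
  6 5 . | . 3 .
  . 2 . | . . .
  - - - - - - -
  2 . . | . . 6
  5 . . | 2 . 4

Step 1. [r3c4∈{1}] r3c4 is down to just 1 ⇒ r3c4=1.
Step 2. [r2c2∈{1}] only 1 remains possible at r2c2 ⇒ r2c2=1.
Step 3. [r4c3∈{1,3,4}] row 4 places 3 nowhere but r4c3, so r4c3=3.
Step 4. [r4c6∈{5}] nothing but 5 survives at r4c6 ⇒ r4c6=5.
Step 5. [r2c4∈{3,5}] 5 has one home in row 2: r2c4, so r2c4=5.
Step 6. [r6c5∈{1}] r6c5's peers cover all but 1, so r6c5=1.
Step 7. [r5c2∈{3,4}] col 2 places 4 nowhere but r5c2 ⇒ r5c2=4.
Step 8. [r1c2∈{6}] r1c2's peers cover all but 6 ⇒ r1c2=6.
Step 9. [r1c5∈{2}] nothing but 2 survives at r1c5. So r1c5=2.
Step 10. [r5c4∈{3}] only 3 remains possible at r5c4, so r5c4=3.
Step 11. [r4c5∈{4}] only 4 remains possible at r4c5. So r4c5=4.
Step 12. [r2c6∈{3}] nothing but 3 survives at r2c6 ⇒ r2c6=3.
Step 13. [r5c5∈{5}] r5c5's peers cover all but 5. So r5c5=5.
Step 14. [r1c3∈{5}] only 5 remains possible at r1c3. So r1c3=5.
Step 15. [r4c1∈{1}] nothing but 1 survives at r4c1 ⇒ r4c1=1.
Step 16. [r4c4∈{6}] r4c4's peers cover all but 6, so r4c4=6.
Step 17. [r1c6∈{1}] only 1 remains possible at r1c6. So r1c6=1.
Step 18. [r3c3∈{4}] nothing but 4 survives at r3c3 ⇒ r3c3=4.
Step 19. [r3c6∈{2}] nothing but 2 survives at r3c6. So r3c6=2.
Step 20. [r6c3∈{6}] nothing but 6 survives at r6c3 ⇒ r6c3=6.
Step 21. [r5c3∈{1}] r5c3 has the single candidate 1, so r5c3=1.
Step 22. [r6c2∈{3}] r6c2 is down to just 3, so r6c2=3.

Answer: 3 6 5 4 2 1 / 4 1 2 5 6 3 / 6 5 4 1 3 2 / 1 2 3 6 4 5 / 2 4 1 3 5 6 / 5 3 6 2 1 4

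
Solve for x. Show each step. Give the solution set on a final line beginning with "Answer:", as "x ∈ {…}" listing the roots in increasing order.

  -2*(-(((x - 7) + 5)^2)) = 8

Step 1. [-2*(-(((x - 7) + 5)^2)) = 8] divide by the outer -2 ⇒ div: -(((x - 7) + 5)^2) = -4.
Step 2. [-(((x - 7) + 5)^2) = -4] LHS negated; negate both sides ⇒ neg: ((x - 7) + 5)^2 = 4.
Step 3. [((x - 7) + 5)^2 = 4] √ both sides: 4 ≥ 0 gives two branches, so sqrt: (x - 7) + 5 = 2 or -2.
Step 4. [(x - 7) + 5 = 2 or -2] +5 is outermost — subtract 5 both sides, so sub: x - 7 = -3 or -7.
Step 5. [x - 7 = -3 or -7] 7 comes off first (add 7). So sub: x = 4 or 0.

Answer: x ∈ {0, 4}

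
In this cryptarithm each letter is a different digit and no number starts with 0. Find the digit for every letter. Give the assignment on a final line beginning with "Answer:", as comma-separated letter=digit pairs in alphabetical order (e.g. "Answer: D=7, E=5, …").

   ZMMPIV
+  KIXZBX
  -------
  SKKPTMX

Step 1. [S] S is the leading digit of a 7-digit sum of two 6-digit numbers; the final carry is exactly 1, so S=1.
Step 2. [col 1: V + X ≡ X (mod 10)] from column 1 (nothing yet, carry-in 0, digits 1 already taken and all letters distinct): V must equal 0. So V=0.
Step 3. [col 1: V + X ≡ X (mod 10)] no forcing yet in column 1 (carry-in 0); X=8 is free and consistent — try it. So X=8.
Step 4. [col 2: I + B ≡ M (mod 10)] no forcing yet in column 2 (carry-in 0); M=7 is free and consistent — try it. So M=7.
Step 5. [col 2: I + B ≡ M (mod 10)] no forcing yet in column 2 (carry-in 0); I=4 is free and consistent — try it, so I=4.
Step 6. [col 2: I + B ≡ M (mod 10)] column 2 reads I+B+carry(0)=M with I=4, M=7; with digits 0,1,4,7,8 already taken and all letters distinct, the only value for B is 3, so B=3.
Step 7. [col 3: P + Z ≡ T (mod 10)] from column 3 (nothing yet, carry-in 0, digits 0,1,3,4,7,8 already taken and all letters distinct): T must equal 5, so T=5.
Step 8. [col 3: P + Z ≡ T (mod 10)] several values work for P in column 3 (P + Z ≡ T (mod 10), carry-in 0); try P=6, so P=6.
Step 9. [col 3: P + Z ≡ T (mod 10)] from column 3 (P=6, T=5, carry-in 0, digits 0,1,3,4,5,6,7,8 already taken and all letters distinct): Z must equal 9, so Z=9.
Step 10. [col 5: M + I ≡ K (mod 10)] from column 5 (M=7, I=4, carry-in 1, digits 0,1,3,4,5,6,7,8,9 already taken and all letters distinct): K must equal 2 ⇒ K=2.

Answer: B=3, I=4, K=2, M=7, P=6, S=1, T=5, V=0, X=8, Z=9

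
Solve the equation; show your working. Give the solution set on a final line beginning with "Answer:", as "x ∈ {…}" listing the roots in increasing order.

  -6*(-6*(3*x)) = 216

Step 1. [-6*(-6*(3*x)) = 216] LHS = -6·(…); ÷-6 both sides, so div: -6*(3*x) = -36.
Step 2. [-6*(3*x) = -36] leading coefficient -6: divide by -6, so div: 3*x = 6.
Step 3. [3*x = 6] 3 out front; divide by 3 ⇒ div: x = 2.

Answer: x ∈ {2}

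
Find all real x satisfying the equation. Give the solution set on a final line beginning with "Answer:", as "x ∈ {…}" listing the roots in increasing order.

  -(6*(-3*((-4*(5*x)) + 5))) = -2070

Step 1. [-(6*(-3*((-4*(5*x)) + 5))) = -2070] flip signs both sides, so neg: 6*(-3*((-4*(5*x)) + 5)) = 2070.
Step 2. [6*(-3*((-4*(5*x)) + 5)) = 2070] 6·(inner) — divide through by 6. So div: -3*((-4*(5*x)) + 5) = 345.
Step 3. [-3*((-4*(5*x)) + 5) = 345] divide by the outer -3, so div: (-4*(5*x)) + 5 = -115.
Step 4. [(-4*(5*x)) + 5 = -115] 5 comes off first (subtract 5). So sub: -4*(5*x) = -120.
Step 5. [-4*(5*x) = -120] divide by the outer -4, so div: 5*x = 30.
Step 6. [5*x = 30] 5 out front; divide by 5 ⇒ div: x = 6.

Answer: x ∈ {6}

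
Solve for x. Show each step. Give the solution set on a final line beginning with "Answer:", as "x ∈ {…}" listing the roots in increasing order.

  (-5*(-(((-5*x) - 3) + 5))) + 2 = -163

Step 1. [(-5*(-(((-5*x) - 3) + 5))) + 2 = -163] subtract 2: x sits inside (… + 2), so sub: -5*(-(((-5*x) - 3) + 5)) = -165.
Step 2. [-5*(-(((-5*x) - 3) + 5)) = -165] LHS = -5·(…); ÷-5 both sides. So div: -(((-5*x) - 3) + 5) = 33.
Step 3. [-(((-5*x) - 3) + 5) = 33] leading − — multiply by −1 ⇒ neg: ((-5*x) - 3) + 5 = -33.
Step 4. [((-5*x) - 3) + 5 = -33] peel the +5: subtract 5 from each side. So sub: (-5*x) - 3 = -38.
Step 5. [(-5*x) - 3 = -38] the outer -3 inverts by adding 3 ⇒ sub: -5*x = -35.
Step 6. [-5*x = -35] LHS = -5·(…); ÷-5 both sides. So div: x = 7.

Answer: x ∈ {7}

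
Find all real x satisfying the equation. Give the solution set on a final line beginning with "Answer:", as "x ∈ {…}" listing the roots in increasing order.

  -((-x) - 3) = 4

Step 1. [-((-x) - 3) = 4] flip signs both sides, so neg: (-x) - 3 = -4.
Step 2. [(-x) - 3 = -4] peel the -3: add 3 from each side ⇒ sub: -x = -1.
Step 3. [-x = -1] flip signs both sides. So neg: x = 1.

Answer: x ∈ {1}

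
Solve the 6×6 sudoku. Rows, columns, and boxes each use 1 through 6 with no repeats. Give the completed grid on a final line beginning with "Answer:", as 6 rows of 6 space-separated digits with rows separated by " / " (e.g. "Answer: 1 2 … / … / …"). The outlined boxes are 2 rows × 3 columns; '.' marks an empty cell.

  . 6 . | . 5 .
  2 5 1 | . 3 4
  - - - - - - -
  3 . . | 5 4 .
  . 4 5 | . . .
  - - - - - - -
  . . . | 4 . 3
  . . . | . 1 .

Step 1. [r4c4∈{1,2,3,6}] row 4 places 3 nowhere but r4c4 ⇒ r4c4=3.
Step 2. [r5c1∈{1,5,6}] across row 5, 5 lands solely at r5c1, so r5c1=5.
Step 3. [r4c1∈{1,6}] col 1 places 1 nowhere but r4c1 ⇒ r4c1=1.
Step 4. [r6c1∈{4,6}] in col 1, 6 fits only at r6c1, so r6c1=6.
Step 5. [r5c3∈{2}] r5c3 has the single candidate 2. So r5c3=2.
Step 6. [r4c5∈{2,6}] in col 5, 2 fits only at r4c5 ⇒ r4c5=2.
Step 7. [r1c3∈{3,4}] row 1 places 3 nowhere but r1c3, so r1c3=3.
Step 8. [r6c4∈{2}] nothing but 2 survives at r6c4 ⇒ r6c4=2.
Step 9. [r3c6∈{1,6}] 1 has one home in row 3: r3c6, so r3c6=1.
Step 10. [r1c6∈{2}] only 2 remains possible at r1c6 ⇒ r1c6=2.
Step 11. [r6c3∈{4}] r6c3's peers cover all but 4. So r6c3=4.
Step 12. [r4c6∈{6}] only 6 remains possible at r4c6. So r4c6=6.
Step 13. [r6c6∈{5}] r6c6's peers cover all but 5, so r6c6=5.
Step 14. [r3c2∈{2}] r3c2 has the single candidate 2, so r3c2=2.
Step 15. [r1c1∈{4}] r1c1's peers cover all but 4, so r1c1=4.
Step 16. [r5c5∈{6}] r5c5 has the single candidate 6. So r5c5=6.
Step 17. [r2c4∈{6}] r2c4's peers cover all but 6, so r2c4=6.
Step 18. [r3c3∈{6}] r3c3 has the single candidate 6. So r3c3=6.
Step 19. [r1c4∈{1}] r1c4 has the single candidate 1 ⇒ r1c4=1.
Step 20. [r5c2∈{1}] only 1 remains possible at r5c2. So r5c2=1.
Step 21. [r6c2∈{3}] r6c2's peers cover all but 3, so r6c2=3.

Answer: 4 6 3 1 5 2 / 2 5 1 6 3 4 / 3 2 6 5 4 1 / 1 4 5 3 2 6 / 5 1 2 4 6 3 / 6 3 4 2 1 5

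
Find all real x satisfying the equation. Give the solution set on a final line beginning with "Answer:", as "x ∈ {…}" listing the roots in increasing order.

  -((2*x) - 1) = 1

Step 1. [-((2*x) - 1) = 1] flip signs both sides. So neg: (2*x) - 1 = -1.
Step 2. [(2*x) - 1 = -1] -1 is outermost — add 1 both sides, so sub: 2*x = 0.
Step 3. [2*x = 0] LHS = 2·(…); ÷2 both sides ⇒ div: x = 0.

Answer: x ∈ {0}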